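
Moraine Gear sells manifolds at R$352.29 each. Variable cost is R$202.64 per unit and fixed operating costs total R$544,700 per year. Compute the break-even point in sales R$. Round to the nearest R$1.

Contribution margin per unit = R$352.29 − R$202.64 = R$149.65, a CM ratio of R$149.65 ÷ R$352.29 = 0.4248.
Break-even sales = FC ÷ CM ratio = R$544,700 × R$352.29 / R$149.65 = R$1,282,274.

R$1,282,274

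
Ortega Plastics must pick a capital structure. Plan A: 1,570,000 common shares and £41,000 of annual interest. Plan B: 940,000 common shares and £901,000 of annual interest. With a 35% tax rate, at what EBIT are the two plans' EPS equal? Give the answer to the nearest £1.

At indifference, (EBIT − 41,000)(1 − t)/1,570,000 = (EBIT − 901,000)(1 − t)/940,000.
The (1 − t) factor cancels: (EBIT − 41,000) × 940,000 = (EBIT − 901,000) × 1,570,000.
Solving, EBIT = (901,000·1,570,000 − 41,000·940,000) / (1,570,000 − 940,000) = 1,376,030,000,000 / 630,000 = 2,184,174.60.

£2,184,175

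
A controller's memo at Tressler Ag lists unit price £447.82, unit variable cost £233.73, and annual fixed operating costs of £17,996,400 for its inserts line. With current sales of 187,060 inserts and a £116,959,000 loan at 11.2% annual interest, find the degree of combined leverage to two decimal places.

4.47

At 187,060 units, contribution = 187,060 × £214.09 = £40,047,675.40.
Operating income = contribution − fixed costs = £40,047,675.40 − £17,996,400 = £22,051,275.40. Interest = £13,099,408.00.
DOL = £40,047,675.40 ÷ £22,051,275.40 = 1.8161; DFL = £22,051,275.40 ÷ £8,951,867.40 = 2.4633.
Combined leverage = 1.8161 × 2.4633 = 4.4736.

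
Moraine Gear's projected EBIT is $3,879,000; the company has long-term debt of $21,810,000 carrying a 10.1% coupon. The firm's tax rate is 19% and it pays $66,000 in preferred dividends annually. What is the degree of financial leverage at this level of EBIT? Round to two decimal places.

Interest = $2,202,810.00.
Pre-tax preferred-dividend burden = $66,000 ÷ (1 − 0.19) = $81,481.48.
DFL = EBIT ÷ [EBIT − I − D_p/(1−t)] = $3,879,000 ÷ [$3,879,000 − $2,202,810.00 − $81,481.48] = $3,879,000 ÷ $1,594,708.52 = 2.4324.

2.43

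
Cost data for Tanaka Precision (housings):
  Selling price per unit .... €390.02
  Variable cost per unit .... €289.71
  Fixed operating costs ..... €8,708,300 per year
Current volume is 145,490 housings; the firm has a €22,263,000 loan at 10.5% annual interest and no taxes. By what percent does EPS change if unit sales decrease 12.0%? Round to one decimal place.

At 145,490 units, contribution = 145,490 × €100.31 = €14,594,101.90.
Operating income = contribution − fixed costs = €14,594,101.90 − €8,708,300 = €5,885,801.90.
Interest = €2,337,615.00, so EBIT − I = €3,548,186.90.
DCL = total CM / (EBIT − I) = €14,594,101.90 / €3,548,186.90 = 4.1131.
EPS therefore changes by 4.1131 × (-12.0%) = -49.4%.

-49.4%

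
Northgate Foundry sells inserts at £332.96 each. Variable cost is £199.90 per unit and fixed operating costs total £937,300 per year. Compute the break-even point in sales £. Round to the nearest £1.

CM per unit = £332.96 − £199.90 = £133.06; CM ratio = £133.06 / £332.96 = 0.3996.
Break-even sales = FC ÷ CM ratio = £937,300 × £332.96 / £133.06 = £2,345,434.

£2,345,434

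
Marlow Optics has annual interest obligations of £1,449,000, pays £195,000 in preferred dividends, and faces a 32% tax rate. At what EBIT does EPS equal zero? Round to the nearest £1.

£1,735,765

Grossing the preferred dividend up to pre-tax terms: £195,000 / (1 − 0.32) = £286,764.71.
EPS = 0 when EBIT covers interest plus the pre-tax preferred burden: £1,449,000 + £286,764.71 = £1,735,764.71.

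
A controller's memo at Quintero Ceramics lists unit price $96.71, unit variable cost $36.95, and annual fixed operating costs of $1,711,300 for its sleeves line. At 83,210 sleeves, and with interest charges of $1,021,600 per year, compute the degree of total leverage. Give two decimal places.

2.22

At 83,210 units, contribution = 83,210 × $59.76 = $4,972,629.60.
Subtracting fixed costs: EBIT = $4,972,629.60 − $1,711,300 = $3,261,329.60. Interest = $1,021,600.00.
DOL = $4,972,629.60 ÷ $3,261,329.60 = 1.5247; DFL = $3,261,329.60 ÷ $2,239,729.60 = 1.4561.
Combined leverage = 1.5247 × 1.4561 = 2.2201.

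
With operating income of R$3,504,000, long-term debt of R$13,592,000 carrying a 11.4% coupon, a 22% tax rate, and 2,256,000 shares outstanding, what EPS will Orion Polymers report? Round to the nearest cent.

R$0.68

Interest = R$1,549,488.00, so EBT = R$3,504,000 − R$1,549,488.00 = R$1,954,512.00.
After tax at 22%: net income = R$1,954,512.00 × 0.78 = R$1,524,519.36.
EPS = R$1,524,519.36 ÷ 2,256,000 = R$0.68.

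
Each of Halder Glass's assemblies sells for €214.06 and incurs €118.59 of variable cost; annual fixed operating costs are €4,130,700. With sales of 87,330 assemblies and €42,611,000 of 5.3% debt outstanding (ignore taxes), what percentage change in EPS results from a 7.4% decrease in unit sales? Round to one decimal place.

-31.7%

At 87,330 units, contribution = 87,330 × €95.47 = €8,337,395.10.
Operating income = contribution − fixed costs = €8,337,395.10 − €4,130,700 = €4,206,695.10.
After interest of €2,258,383.00, pre-tax earnings = €1,948,312.10.
Degree of combined leverage = contribution ÷ (EBIT − I) = €8,337,395.10 ÷ €1,948,312.10 = 4.2793.
EPS therefore changes by 4.2793 × (-7.4%) = -31.7%.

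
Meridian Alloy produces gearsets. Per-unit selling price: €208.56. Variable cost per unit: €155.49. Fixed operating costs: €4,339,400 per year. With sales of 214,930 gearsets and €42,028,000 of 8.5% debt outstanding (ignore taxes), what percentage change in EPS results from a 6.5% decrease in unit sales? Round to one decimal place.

-21.2%

Contribution at this volume is 214,930 × €53.07 = €11,406,335.10.
Operating income = contribution − fixed costs = €11,406,335.10 − €4,339,400 = €7,066,935.10.
Interest = €3,572,380.00, so EBIT − I = €3,494,555.10.
Degree of combined leverage = contribution ÷ (EBIT − I) = €11,406,335.10 ÷ €3,494,555.10 = 3.2640.
%ΔEPS = DCL × %ΔSales = 3.2640 × -6.5% = -21.2%.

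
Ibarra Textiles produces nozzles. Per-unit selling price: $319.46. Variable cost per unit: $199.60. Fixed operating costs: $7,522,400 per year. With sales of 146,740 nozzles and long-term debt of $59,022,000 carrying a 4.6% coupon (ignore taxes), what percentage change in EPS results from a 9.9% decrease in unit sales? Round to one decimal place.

-23.7%

At 146,740 units, contribution = 146,740 × $119.86 = $17,588,256.40.
Operating income = contribution − fixed costs = $17,588,256.40 − $7,522,400 = $10,065,856.40.
Interest = $2,715,012.00, so EBIT − I = $7,350,844.40.
DCL = total CM / (EBIT − I) = $17,588,256.40 / $7,350,844.40 = 2.3927.
%ΔEPS = DCL × %ΔSales = 2.3927 × -9.9% = -23.7%.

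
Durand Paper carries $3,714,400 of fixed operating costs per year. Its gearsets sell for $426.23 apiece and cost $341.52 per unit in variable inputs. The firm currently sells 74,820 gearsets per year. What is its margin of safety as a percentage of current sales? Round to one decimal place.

Unit CM = price − variable cost = $426.23 − $341.52 = $84.71. Break-even units = $3,714,400 ÷ $84.71 = 43,848.42; break-even revenue = 43,848.42 × $426.23 = $18,689,513.78.
Actual sales revenue = 74,820 × $426.23 = $31,890,528.60.
Margin of safety = ($31,890,528.60 − $18,689,513.78) ÷ $31,890,528.60 = 41.4%.

41.4%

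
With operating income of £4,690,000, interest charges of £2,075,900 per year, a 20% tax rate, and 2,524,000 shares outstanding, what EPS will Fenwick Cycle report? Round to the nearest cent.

Interest = £2,075,900.00, so EBT = £4,690,000 − £2,075,900.00 = £2,614,100.00.
Net income = £2,614,100.00 × (1 − 0.20) = £2,091,280.00.
EPS = £2,091,280.00 ÷ 2,524,000 = £0.83.

£0.83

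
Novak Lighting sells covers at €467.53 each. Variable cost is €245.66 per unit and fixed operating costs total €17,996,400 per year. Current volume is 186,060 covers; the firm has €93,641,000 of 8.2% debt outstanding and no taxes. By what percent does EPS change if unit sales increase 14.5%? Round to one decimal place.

At 186,060 units, contribution = 186,060 × €221.87 = €41,281,132.20.
Subtracting fixed costs: EBIT = €41,281,132.20 − €17,996,400 = €23,284,732.20.
Interest = €7,678,562.00, so EBIT − I = €15,606,170.20.
DCL = total CM / (EBIT − I) = €41,281,132.20 / €15,606,170.20 = 2.6452.
%ΔEPS = DCL × %ΔSales = 2.6452 × +14.5% = +38.4%.

+38.4%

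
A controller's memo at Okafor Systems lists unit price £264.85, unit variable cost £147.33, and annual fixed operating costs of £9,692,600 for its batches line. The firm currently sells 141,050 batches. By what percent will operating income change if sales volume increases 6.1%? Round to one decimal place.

+14.7%

At 141,050 units, contribution = 141,050 × £117.52 = £16,576,196.00.
Subtracting fixed costs: EBIT = £16,576,196.00 − £9,692,600 = £6,883,596.00.
DOL = contribution ÷ EBIT = £16,576,196.00 ÷ £6,883,596.00 = 2.4081.
%ΔEBIT = DOL × %ΔSales = 2.4081 × +6.1% = +14.7%.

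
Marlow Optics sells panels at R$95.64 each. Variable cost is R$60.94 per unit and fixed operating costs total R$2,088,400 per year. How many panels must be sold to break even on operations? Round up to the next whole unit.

60,185 panels

Contribution margin per unit = R$95.64 − R$60.94 = R$34.70.
Break-even Q = R$2,088,400 / R$34.70 = 60,184.44 → 60,185 panels.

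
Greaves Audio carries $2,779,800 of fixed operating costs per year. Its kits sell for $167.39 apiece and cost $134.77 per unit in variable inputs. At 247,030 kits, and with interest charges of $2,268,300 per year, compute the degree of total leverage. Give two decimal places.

Total contribution margin = 247,030 × $32.62 = $8,058,118.60.
Subtracting fixed costs: EBIT = $8,058,118.60 − $2,779,800 = $5,278,318.60. Interest = $2,268,300.00.
DOL = $8,058,118.60 ÷ $5,278,318.60 = 1.5266; DFL = $5,278,318.60 ÷ $3,010,018.60 = 1.7536.
Combined leverage = 1.5266 × 1.7536 = 2.6770.

2.68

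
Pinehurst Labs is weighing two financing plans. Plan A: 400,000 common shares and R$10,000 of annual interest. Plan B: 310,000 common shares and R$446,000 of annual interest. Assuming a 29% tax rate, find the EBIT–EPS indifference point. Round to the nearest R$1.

R$1,947,778

At indifference, (EBIT − 10,000)(1 − t)/400,000 = (EBIT − 446,000)(1 − t)/310,000.
The (1 − t) factor cancels: (EBIT − 10,000) × 310,000 = (EBIT − 446,000) × 400,000.
EBIT × (400,000 − 310,000) = 446,000 × 400,000 − 10,000 × 310,000 = 175,300,000,000, so EBIT = 175,300,000,000 ÷ 90,000 = 1,947,777.78.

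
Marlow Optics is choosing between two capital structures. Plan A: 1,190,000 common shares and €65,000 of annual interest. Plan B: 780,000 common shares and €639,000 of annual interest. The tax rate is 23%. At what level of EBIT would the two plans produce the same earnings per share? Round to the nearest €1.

At indifference, (EBIT − 65,000)(1 − t)/1,190,000 = (EBIT − 639,000)(1 − t)/780,000.
The (1 − t) factor cancels: (EBIT − 65,000) × 780,000 = (EBIT − 639,000) × 1,190,000.
EBIT × (1,190,000 − 780,000) = 639,000 × 1,190,000 − 65,000 × 780,000 = 709,710,000,000, so EBIT = 709,710,000,000 ÷ 410,000 = 1,731,000.00.

€1,731,000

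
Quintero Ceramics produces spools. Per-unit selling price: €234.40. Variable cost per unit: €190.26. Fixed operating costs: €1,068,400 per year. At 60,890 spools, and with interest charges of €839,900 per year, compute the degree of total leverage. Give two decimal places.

At 60,890 units, contribution = 60,890 × €44.14 = €2,687,684.60.
Operating income = contribution − fixed costs = €2,687,684.60 − €1,068,400 = €1,619,284.60. Interest = €839,900.00.
DOL = €2,687,684.60 ÷ €1,619,284.60 = 1.6598; DFL = €1,619,284.60 ÷ €779,384.60 = 2.0776.
DCL = DOL × DFL = 1.6598 × 2.0776 = 3.4484.

3.45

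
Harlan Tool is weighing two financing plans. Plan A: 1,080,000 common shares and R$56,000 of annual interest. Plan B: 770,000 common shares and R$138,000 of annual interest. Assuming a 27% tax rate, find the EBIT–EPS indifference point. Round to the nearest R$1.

Set EPS_A = EPS_B: (EBIT − R$56,000)(1 − 0.27) ÷ 1,080,000 = (EBIT − R$138,000)(1 − 0.27) ÷ 770,000.
The (1 − t) factor cancels: (EBIT − 56,000) × 770,000 = (EBIT − 138,000) × 1,080,000.
EBIT × (1,080,000 − 770,000) = 138,000 × 1,080,000 − 56,000 × 770,000 = 105,920,000,000, so EBIT = 105,920,000,000 ÷ 310,000 = 341,677.42.

R$341,677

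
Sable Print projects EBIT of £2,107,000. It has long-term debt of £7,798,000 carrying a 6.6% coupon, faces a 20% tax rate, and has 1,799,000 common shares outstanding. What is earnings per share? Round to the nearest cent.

Pre-tax income = £2,107,000 − £514,668.00 = £1,592,332.00.
After tax at 20%: net income = £1,592,332.00 × 0.80 = £1,273,865.60.
Per share: £1,273,865.60 / 1,799,000 shares = £0.71.

£0.71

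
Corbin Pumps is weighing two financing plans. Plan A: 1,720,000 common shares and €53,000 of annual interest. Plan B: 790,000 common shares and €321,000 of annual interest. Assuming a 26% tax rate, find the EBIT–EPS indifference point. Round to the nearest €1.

Set EPS_A = EPS_B: (EBIT − €53,000)(1 − 0.26) ÷ 1,720,000 = (EBIT − €321,000)(1 − 0.26) ÷ 790,000.
Cancelling (1 − t) and cross-multiplying: 790,000·(EBIT − 53,000) = 1,720,000·(EBIT − 321,000).
Solving, EBIT = (321,000·1,720,000 − 53,000·790,000) / (1,720,000 − 790,000) = 510,250,000,000 / 930,000 = 548,655.91.

€548,656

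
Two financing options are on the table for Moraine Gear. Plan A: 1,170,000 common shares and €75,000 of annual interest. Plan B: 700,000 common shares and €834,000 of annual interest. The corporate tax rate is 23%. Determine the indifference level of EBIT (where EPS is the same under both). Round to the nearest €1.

€1,964,426

At indifference, (EBIT − 75,000)(1 − t)/1,170,000 = (EBIT − 834,000)(1 − t)/700,000.
The (1 − t) factor cancels: (EBIT − 75,000) × 700,000 = (EBIT − 834,000) × 1,170,000.
EBIT × (1,170,000 − 700,000) = 834,000 × 1,170,000 − 75,000 × 700,000 = 923,280,000,000, so EBIT = 923,280,000,000 ÷ 470,000 = 1,964,425.53.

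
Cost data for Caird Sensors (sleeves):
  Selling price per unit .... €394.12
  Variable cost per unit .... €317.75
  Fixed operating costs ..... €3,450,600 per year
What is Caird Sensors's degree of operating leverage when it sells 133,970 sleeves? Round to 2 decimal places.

At 133,970 units, contribution = 133,970 × €76.37 = €10,231,288.90.
Subtracting fixed costs: EBIT = €10,231,288.90 − €3,450,600 = €6,780,688.90.
Degree of operating leverage = €10,231,288.90 / €6,780,688.90 = 1.5089.

1.51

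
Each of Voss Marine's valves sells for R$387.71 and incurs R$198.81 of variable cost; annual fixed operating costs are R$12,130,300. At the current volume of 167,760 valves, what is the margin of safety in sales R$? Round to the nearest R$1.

R$40,145,254

Unit CM = price − variable cost = R$387.71 − R$198.81 = R$188.90. Break-even units = R$12,130,300 ÷ R$188.90 = 64,215.46; break-even revenue = 64,215.46 × R$387.71 = R$24,896,975.19.
Actual sales revenue = 167,760 × R$387.71 = R$65,042,229.60.
Margin of safety = R$65,042,229.60 − R$24,896,975.19 = R$40,145,254.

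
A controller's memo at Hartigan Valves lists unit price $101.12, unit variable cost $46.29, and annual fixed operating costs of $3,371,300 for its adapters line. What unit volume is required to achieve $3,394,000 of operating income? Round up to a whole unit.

123,387 adapters

Unit CM = price − variable cost = $101.12 − $46.29 = $54.83.
Units = (FC + target) / CM = ($3,371,300 + $3,394,000) / $54.83 = 123,386.83, so 123,387 adapters.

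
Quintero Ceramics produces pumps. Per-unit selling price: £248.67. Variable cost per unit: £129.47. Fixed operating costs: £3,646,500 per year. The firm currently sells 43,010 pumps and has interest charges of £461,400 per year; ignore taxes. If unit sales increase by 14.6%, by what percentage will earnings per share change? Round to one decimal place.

+73.5%

At 43,010 units, contribution = 43,010 × £119.20 = £5,126,792.00.
Operating income = contribution − fixed costs = £5,126,792.00 − £3,646,500 = £1,480,292.00.
After interest of £461,400.00, pre-tax earnings = £1,018,892.00.
DCL = total CM / (EBIT − I) = £5,126,792.00 / £1,018,892.00 = 5.0317.
%ΔEPS = DCL × %ΔSales = 5.0317 × +14.6% = +73.5%.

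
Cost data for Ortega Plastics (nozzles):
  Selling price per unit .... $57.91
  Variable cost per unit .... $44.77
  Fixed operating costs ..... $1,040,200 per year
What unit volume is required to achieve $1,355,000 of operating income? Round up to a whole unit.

182,284 nozzles

Each unit contributes $57.91 − $44.77 = $13.14.
Required volume = (fixed costs + target profit) ÷ CM = ($1,040,200 + $1,355,000) ÷ $13.14 = 182,283.11, so 182,284 nozzles.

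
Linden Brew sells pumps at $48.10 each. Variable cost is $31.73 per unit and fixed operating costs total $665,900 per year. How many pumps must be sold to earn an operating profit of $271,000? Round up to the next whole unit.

57,233 pumps

Unit CM = price − variable cost = $48.10 − $31.73 = $16.37.
Units = (FC + target) / CM = ($665,900 + $271,000) / $16.37 = 57,232.74, so 57,233 pumps.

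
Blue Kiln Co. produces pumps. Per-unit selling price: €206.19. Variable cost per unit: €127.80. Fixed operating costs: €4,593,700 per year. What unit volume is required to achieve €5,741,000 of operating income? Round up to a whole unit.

131,837 pumps

Each unit contributes €206.19 − €127.80 = €78.39.
Required volume = (fixed costs + target profit) ÷ CM = (€4,593,700 + €5,741,000) ÷ €78.39 = 131,836.97, so 131,837 pumps.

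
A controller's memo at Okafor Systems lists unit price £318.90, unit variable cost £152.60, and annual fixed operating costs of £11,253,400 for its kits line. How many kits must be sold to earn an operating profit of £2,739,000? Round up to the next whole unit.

84,140 kits

Contribution margin per unit = £318.90 − £152.60 = £166.30.
Need Q such that Q × £166.30 − £11,253,400 = £2,739,000, i.e. Q = £13,992,400 / £166.30 = 84,139.51 → 84,140.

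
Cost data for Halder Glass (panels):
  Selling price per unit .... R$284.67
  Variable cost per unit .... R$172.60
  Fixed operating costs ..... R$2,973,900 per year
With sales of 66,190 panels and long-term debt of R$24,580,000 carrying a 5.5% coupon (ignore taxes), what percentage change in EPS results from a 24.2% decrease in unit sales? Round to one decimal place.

At 66,190 units, contribution = 66,190 × R$112.07 = R$7,417,913.30.
Subtracting fixed costs: EBIT = R$7,417,913.30 − R$2,973,900 = R$4,444,013.30.
Interest = R$1,351,900.00, so EBIT − I = R$3,092,113.30.
Degree of combined leverage = contribution ÷ (EBIT − I) = R$7,417,913.30 ÷ R$3,092,113.30 = 2.3990.
EPS therefore changes by 2.3990 × (-24.2%) = -58.1%.

-58.1%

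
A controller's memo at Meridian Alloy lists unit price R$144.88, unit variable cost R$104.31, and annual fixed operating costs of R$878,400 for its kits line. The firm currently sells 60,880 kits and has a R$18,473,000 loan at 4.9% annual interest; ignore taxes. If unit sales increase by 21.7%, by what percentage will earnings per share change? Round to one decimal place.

+78.1%

Contribution at this volume is 60,880 × R$40.57 = R$2,469,901.60.
EBIT = R$2,469,901.60 − R$878,400 = R$1,591,501.60.
Interest = R$905,177.00, so EBIT − I = R$686,324.60.
DCL = total CM / (EBIT − I) = R$2,469,901.60 / R$686,324.60 = 3.5987.
%ΔEPS = DCL × %ΔSales = 3.5987 × +21.7% = +78.1%.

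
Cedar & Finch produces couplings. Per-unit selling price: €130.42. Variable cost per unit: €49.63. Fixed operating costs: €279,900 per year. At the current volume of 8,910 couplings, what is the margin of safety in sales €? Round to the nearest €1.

€710,197

Contribution margin per unit = €130.42 − €49.63 = €80.79. Break-even units = €279,900 ÷ €80.79 = 3,464.54; break-even revenue = 3,464.54 × €130.42 = €451,845.01.
Current sales = 8,910 × €130.42 = €1,162,042.20.
Margin of safety = €1,162,042.20 − €451,845.01 = €710,197.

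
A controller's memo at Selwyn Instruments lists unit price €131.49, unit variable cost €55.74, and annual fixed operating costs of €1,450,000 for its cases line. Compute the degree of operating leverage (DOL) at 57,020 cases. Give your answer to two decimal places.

Total contribution margin = 57,020 × €75.75 = €4,319,265.00.
Subtracting fixed costs: EBIT = €4,319,265.00 − €1,450,000 = €2,869,265.00.
So DOL = total CM / EBIT = €4,319,265.00 / €2,869,265.00 = 1.5054.

1.51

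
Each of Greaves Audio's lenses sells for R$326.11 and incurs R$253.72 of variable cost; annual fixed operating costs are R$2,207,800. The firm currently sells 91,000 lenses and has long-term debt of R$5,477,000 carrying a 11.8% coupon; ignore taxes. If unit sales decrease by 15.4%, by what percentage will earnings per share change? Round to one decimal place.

Contribution at this volume is 91,000 × R$72.39 = R$6,587,490.00.
Operating income = contribution − fixed costs = R$6,587,490.00 − R$2,207,800 = R$4,379,690.00.
Interest = R$646,286.00, so EBIT − I = R$3,733,404.00.
Degree of combined leverage = contribution ÷ (EBIT − I) = R$6,587,490.00 ÷ R$3,733,404.00 = 1.7645.
%ΔEPS = DCL × %ΔSales = 1.7645 × -15.4% = -27.2%.

-27.2%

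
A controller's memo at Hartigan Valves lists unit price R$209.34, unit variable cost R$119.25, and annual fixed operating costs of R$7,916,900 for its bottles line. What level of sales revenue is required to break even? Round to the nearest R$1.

CM per unit = R$209.34 − R$119.25 = R$90.09; CM ratio = R$90.09 / R$209.34 = 0.4304.
Break-even revenue = fixed costs × price ÷ CM = R$7,916,900 × R$209.34 ÷ R$90.09 = R$18,396,313.

R$18,396,313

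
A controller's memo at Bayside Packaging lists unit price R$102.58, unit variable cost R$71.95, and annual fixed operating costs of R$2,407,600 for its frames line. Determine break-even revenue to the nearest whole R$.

CM per unit = R$102.58 − R$71.95 = R$30.63; CM ratio = R$30.63 / R$102.58 = 0.2986.
Break-even sales = FC ÷ CM ratio = R$2,407,600 × R$102.58 / R$30.63 = R$8,063,063.

R$8,063,063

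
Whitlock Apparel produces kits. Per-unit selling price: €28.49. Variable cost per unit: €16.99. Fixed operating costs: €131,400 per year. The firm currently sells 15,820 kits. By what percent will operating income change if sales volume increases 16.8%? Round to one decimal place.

+60.5%

At 15,820 units, contribution = 15,820 × €11.50 = €181,930.00.
Subtracting fixed costs: EBIT = €181,930.00 − €131,400 = €50,530.00.
So DOL = total CM / EBIT = €181,930.00 / €50,530.00 = 3.6004.
%ΔEBIT = DOL × %ΔSales = 3.6004 × +16.8% = +60.5%.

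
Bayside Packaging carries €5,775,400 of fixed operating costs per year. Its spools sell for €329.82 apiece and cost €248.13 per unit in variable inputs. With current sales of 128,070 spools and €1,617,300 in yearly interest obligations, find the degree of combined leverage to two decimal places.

Total contribution margin = 128,070 × €81.69 = €10,462,038.30.
Operating income = contribution − fixed costs = €10,462,038.30 − €5,775,400 = €4,686,638.30. Interest = €1,617,300.00, so EBIT − I = €3,069,338.30.
Degree of total leverage = total CM / (EBIT − interest) = €10,462,038.30 / €3,069,338.30 = 3.4086.

3.41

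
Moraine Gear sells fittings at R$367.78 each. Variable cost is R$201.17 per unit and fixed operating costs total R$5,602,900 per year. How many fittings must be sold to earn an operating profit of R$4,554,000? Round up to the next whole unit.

60,963 fittings

Each unit contributes R$367.78 − R$201.17 = R$166.61.
Required volume = (fixed costs + target profit) ÷ CM = (R$5,602,900 + R$4,554,000) ÷ R$166.61 = 60,962.13, so 60,963 fittings.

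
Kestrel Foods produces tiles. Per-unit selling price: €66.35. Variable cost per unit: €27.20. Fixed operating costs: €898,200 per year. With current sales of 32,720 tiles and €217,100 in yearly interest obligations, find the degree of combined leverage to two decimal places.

7.73

Total contribution margin = 32,720 × €39.15 = €1,280,988.00.
EBIT = €1,280,988.00 − €898,200 = €382,788.00. Interest = €217,100.00.
DOL = €1,280,988.00 ÷ €382,788.00 = 3.3465; DFL = €382,788.00 ÷ €165,688.00 = 2.3103.
Combined leverage = 3.3465 × 2.3103 = 7.7314.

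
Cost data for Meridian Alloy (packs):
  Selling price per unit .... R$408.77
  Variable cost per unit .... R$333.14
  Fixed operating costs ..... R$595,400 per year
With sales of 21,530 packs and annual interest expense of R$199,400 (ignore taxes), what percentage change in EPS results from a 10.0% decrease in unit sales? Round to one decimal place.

-19.5%

Total contribution margin = 21,530 × R$75.63 = R$1,628,313.90.
Operating income = contribution − fixed costs = R$1,628,313.90 − R$595,400 = R$1,032,913.90.
Interest = R$199,400.00, so EBIT − I = R$833,513.90.
Degree of combined leverage = contribution ÷ (EBIT − I) = R$1,628,313.90 ÷ R$833,513.90 = 1.9536.
%ΔEPS = DCL × %ΔSales = 1.9536 × -10.0% = -19.5%.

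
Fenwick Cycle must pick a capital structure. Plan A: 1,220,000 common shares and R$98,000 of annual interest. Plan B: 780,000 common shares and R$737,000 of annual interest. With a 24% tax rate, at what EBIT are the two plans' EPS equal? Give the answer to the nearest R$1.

Set EPS_A = EPS_B: (EBIT − R$98,000)(1 − 0.24) ÷ 1,220,000 = (EBIT − R$737,000)(1 − 0.24) ÷ 780,000.
The (1 − t) factor cancels: (EBIT − 98,000) × 780,000 = (EBIT − 737,000) × 1,220,000.
Solving, EBIT = (737,000·1,220,000 − 98,000·780,000) / (1,220,000 − 780,000) = 822,700,000,000 / 440,000 = 1,869,772.73.

R$1,869,773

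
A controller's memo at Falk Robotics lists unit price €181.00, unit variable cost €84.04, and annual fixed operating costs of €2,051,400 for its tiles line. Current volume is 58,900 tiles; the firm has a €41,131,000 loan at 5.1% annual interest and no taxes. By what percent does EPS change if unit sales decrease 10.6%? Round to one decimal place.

-38.8%

Contribution at this volume is 58,900 × €96.96 = €5,710,944.00.
Subtracting fixed costs: EBIT = €5,710,944.00 − €2,051,400 = €3,659,544.00.
Interest = €2,097,681.00, so EBIT − I = €1,561,863.00.
Degree of combined leverage = contribution ÷ (EBIT − I) = €5,710,944.00 ÷ €1,561,863.00 = 3.6565.
%ΔEPS = DCL × %ΔSales = 3.6565 × -10.6% = -38.8%.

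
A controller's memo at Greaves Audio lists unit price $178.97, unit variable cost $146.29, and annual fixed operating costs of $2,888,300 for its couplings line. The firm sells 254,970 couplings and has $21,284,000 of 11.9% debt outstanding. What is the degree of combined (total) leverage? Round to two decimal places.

At 254,970 units, contribution = 254,970 × $32.68 = $8,332,419.60.
Subtracting fixed costs: EBIT = $8,332,419.60 − $2,888,300 = $5,444,119.60. Interest = $2,532,796.00, so EBIT − I = $2,911,323.60.
Degree of total leverage = total CM / (EBIT − interest) = $8,332,419.60 / $2,911,323.60 = 2.8621.

2.86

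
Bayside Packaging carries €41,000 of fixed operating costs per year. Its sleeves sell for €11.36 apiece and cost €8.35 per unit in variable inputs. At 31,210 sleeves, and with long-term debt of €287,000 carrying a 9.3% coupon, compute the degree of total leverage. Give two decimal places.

At 31,210 units, contribution = 31,210 × €3.01 = €93,942.10.
Subtracting fixed costs: EBIT = €93,942.10 − €41,000 = €52,942.10. Interest = €26,691.00.
DOL = €93,942.10 ÷ €52,942.10 = 1.7744; DFL = €52,942.10 ÷ €26,251.10 = 2.0168.
DCL = DOL × DFL = 1.7744 × 2.0168 = 3.5786.

3.58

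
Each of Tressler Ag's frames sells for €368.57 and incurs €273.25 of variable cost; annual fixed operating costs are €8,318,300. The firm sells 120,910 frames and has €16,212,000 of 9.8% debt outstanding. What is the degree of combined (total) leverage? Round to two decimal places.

7.12

Contribution at this volume is 120,910 × €95.32 = €11,525,141.20.
Subtracting fixed costs: EBIT = €11,525,141.20 − €8,318,300 = €3,206,841.20. Interest = €1,588,776.00, so EBIT − I = €1,618,065.20.
Degree of total leverage = total CM / (EBIT − interest) = €11,525,141.20 / €1,618,065.20 = 7.1228.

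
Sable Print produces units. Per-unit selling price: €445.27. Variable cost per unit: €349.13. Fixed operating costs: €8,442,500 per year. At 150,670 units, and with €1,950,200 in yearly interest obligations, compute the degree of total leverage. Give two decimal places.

3.54

At 150,670 units, contribution = 150,670 × €96.14 = €14,485,413.80.
Operating income = contribution − fixed costs = €14,485,413.80 − €8,442,500 = €6,042,913.80. Interest = €1,950,200.00.
DOL = €14,485,413.80 ÷ €6,042,913.80 = 2.3971; DFL = €6,042,913.80 ÷ €4,092,713.80 = 1.4765.
Combined leverage = 2.3971 × 1.4765 = 3.5393.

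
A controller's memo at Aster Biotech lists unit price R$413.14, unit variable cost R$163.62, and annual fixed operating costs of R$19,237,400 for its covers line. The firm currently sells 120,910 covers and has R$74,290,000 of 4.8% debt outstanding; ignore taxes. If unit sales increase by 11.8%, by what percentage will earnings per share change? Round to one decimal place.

At 120,910 units, contribution = 120,910 × R$249.52 = R$30,169,463.20.
EBIT = R$30,169,463.20 − R$19,237,400 = R$10,932,063.20.
After interest of R$3,565,920.00, pre-tax earnings = R$7,366,143.20.
DCL = total CM / (EBIT − I) = R$30,169,463.20 / R$7,366,143.20 = 4.0957.
EPS therefore changes by 4.0957 × (+11.8%) = +48.3%.

+48.3%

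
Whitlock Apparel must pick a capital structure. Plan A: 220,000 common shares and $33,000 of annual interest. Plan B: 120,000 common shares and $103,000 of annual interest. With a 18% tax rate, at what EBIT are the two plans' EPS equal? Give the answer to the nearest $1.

Set EPS_A = EPS_B: (EBIT − $33,000)(1 − 0.18) ÷ 220,000 = (EBIT − $103,000)(1 − 0.18) ÷ 120,000.
The (1 − t) factor cancels: (EBIT − 33,000) × 120,000 = (EBIT − 103,000) × 220,000.
Solving, EBIT = (103,000·220,000 − 33,000·120,000) / (220,000 − 120,000) = 18,700,000,000 / 100,000 = 187,000.00.

$187,000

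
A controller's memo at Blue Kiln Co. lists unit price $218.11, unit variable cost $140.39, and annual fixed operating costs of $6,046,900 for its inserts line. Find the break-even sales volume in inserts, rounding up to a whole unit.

77,804 inserts

Each unit contributes $218.11 − $140.39 = $77.72.
Break-even Q = $6,046,900 / $77.72 = 77,803.65 → 77,804 inserts.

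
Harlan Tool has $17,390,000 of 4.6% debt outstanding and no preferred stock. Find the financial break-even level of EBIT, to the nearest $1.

Annual interest = 4.6% × $17,390,000 = $799,940.00.
With no preferred dividends, EPS = 0 when EBIT exactly covers interest, so the financial break-even EBIT is $799,940.00.

$799,940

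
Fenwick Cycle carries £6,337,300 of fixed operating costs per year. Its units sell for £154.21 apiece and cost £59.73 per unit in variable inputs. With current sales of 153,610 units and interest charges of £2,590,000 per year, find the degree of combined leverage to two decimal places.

2.60

Contribution at this volume is 153,610 × £94.48 = £14,513,072.80.
EBIT = £14,513,072.80 − £6,337,300 = £8,175,772.80. Interest = £2,590,000.00, so EBIT − I = £5,585,772.80.
DCL = contribution ÷ (EBIT − I) = £14,513,072.80 ÷ £5,585,772.80 = 2.5982.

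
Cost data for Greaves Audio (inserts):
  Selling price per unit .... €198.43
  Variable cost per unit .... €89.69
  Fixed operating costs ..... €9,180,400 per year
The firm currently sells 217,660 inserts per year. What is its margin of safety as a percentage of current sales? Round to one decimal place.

61.2%

Contribution margin per unit = €198.43 − €89.69 = €108.74. Break-even units = €9,180,400 ÷ €108.74 = 84,425.23; break-even revenue = 84,425.23 × €198.43 = €16,752,499.28.
Current sales = 217,660 × €198.43 = €43,190,273.80.
Margin of safety = (€43,190,273.80 − €16,752,499.28) ÷ €43,190,273.80 = 61.2%.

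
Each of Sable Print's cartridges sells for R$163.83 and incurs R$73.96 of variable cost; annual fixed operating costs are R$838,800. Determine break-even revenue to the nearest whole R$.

R$1,529,104

CM per unit = R$163.83 − R$73.96 = R$89.87; CM ratio = R$89.87 / R$163.83 = 0.5486.
Break-even sales = FC ÷ CM ratio = R$838,800 × R$163.83 / R$89.87 = R$1,529,104.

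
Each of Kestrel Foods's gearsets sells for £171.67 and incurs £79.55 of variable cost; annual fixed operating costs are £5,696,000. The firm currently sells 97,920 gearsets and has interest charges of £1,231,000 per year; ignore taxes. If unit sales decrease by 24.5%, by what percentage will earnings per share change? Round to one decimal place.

-105.6%

Contribution at this volume is 97,920 × £92.12 = £9,020,390.40.
Operating income = contribution − fixed costs = £9,020,390.40 − £5,696,000 = £3,324,390.40.
After interest of £1,231,000.00, pre-tax earnings = £2,093,390.40.
DCL = total CM / (EBIT − I) = £9,020,390.40 / £2,093,390.40 = 4.3090.
%ΔEPS = DCL × %ΔSales = 4.3090 × -24.5% = -105.6%.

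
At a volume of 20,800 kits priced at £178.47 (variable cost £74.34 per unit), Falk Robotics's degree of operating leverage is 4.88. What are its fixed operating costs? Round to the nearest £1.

£1,722,071

At 20,800 units, contribution = 20,800 × £104.13 = £2,165,904.00.
DOL = contribution / EBIT, so EBIT = £2,165,904.00 / 4.88 = £443,832.79.
Fixed costs = CM − EBIT = £2,165,904.00 − £443,832.79 = £1,722,071.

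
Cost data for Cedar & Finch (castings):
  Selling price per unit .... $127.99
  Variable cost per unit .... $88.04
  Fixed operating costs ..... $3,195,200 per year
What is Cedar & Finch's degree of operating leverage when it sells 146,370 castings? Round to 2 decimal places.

2.20

Total contribution margin = 146,370 × $39.95 = $5,847,481.50.
EBIT = $5,847,481.50 − $3,195,200 = $2,652,281.50.
So DOL = total CM / EBIT = $5,847,481.50 / $2,652,281.50 = 2.2047.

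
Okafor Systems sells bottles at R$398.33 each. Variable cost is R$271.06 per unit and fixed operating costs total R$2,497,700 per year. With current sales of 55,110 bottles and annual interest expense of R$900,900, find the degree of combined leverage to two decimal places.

1.94

Contribution at this volume is 55,110 × R$127.27 = R$7,013,849.70.
Subtracting fixed costs: EBIT = R$7,013,849.70 − R$2,497,700 = R$4,516,149.70. Interest = R$900,900.00.
DOL = R$7,013,849.70 ÷ R$4,516,149.70 = 1.5531; DFL = R$4,516,149.70 ÷ R$3,615,249.70 = 1.2492.
Combined leverage = 1.5531 × 1.2492 = 1.9401.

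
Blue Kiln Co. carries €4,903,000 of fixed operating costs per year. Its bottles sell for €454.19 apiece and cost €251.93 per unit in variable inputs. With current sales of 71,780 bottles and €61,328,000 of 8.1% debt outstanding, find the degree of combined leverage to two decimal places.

Total contribution margin = 71,780 × €202.26 = €14,518,222.80.
Operating income = contribution − fixed costs = €14,518,222.80 − €4,903,000 = €9,615,222.80. Interest = €4,967,568.00.
DOL = €14,518,222.80 ÷ €9,615,222.80 = 1.5099; DFL = €9,615,222.80 ÷ €4,647,654.80 = 2.0688.
DCL = DOL × DFL = 1.5099 × 2.0688 = 3.1237.

3.12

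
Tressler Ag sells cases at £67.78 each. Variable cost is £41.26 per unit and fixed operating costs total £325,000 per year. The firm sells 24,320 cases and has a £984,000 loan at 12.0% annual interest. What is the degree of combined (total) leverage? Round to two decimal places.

3.19

Contribution at this volume is 24,320 × £26.52 = £644,966.40.
EBIT = £644,966.40 − £325,000 = £319,966.40. Interest = £118,080.00.
DOL = £644,966.40 ÷ £319,966.40 = 2.0157; DFL = £319,966.40 ÷ £201,886.40 = 1.5849.
DCL = DOL × DFL = 2.0157 × 1.5849 = 3.1947.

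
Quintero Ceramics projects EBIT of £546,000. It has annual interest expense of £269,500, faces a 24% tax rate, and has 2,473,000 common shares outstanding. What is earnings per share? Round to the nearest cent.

Pre-tax income = £546,000 − £269,500.00 = £276,500.00.
After tax at 24%: net income = £276,500.00 × 0.76 = £210,140.00.
EPS = £210,140.00 ÷ 2,473,000 = £0.08.

£0.08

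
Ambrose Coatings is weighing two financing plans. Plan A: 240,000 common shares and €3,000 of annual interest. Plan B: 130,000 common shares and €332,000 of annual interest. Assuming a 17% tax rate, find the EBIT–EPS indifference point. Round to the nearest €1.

Set EPS_A = EPS_B: (EBIT − €3,000)(1 − 0.17) ÷ 240,000 = (EBIT − €332,000)(1 − 0.17) ÷ 130,000.
The (1 − t) factor cancels: (EBIT − 3,000) × 130,000 = (EBIT − 332,000) × 240,000.
EBIT × (240,000 − 130,000) = 332,000 × 240,000 − 3,000 × 130,000 = 79,290,000,000, so EBIT = 79,290,000,000 ÷ 110,000 = 720,818.18.

€720,818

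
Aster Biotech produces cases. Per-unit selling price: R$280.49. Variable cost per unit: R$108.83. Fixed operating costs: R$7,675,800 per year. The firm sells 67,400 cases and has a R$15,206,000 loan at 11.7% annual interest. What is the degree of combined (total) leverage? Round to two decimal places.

5.47

At 67,400 units, contribution = 67,400 × R$171.66 = R$11,569,884.00.
Subtracting fixed costs: EBIT = R$11,569,884.00 − R$7,675,800 = R$3,894,084.00. Interest = R$1,779,102.00.
DOL = R$11,569,884.00 ÷ R$3,894,084.00 = 2.9711; DFL = R$3,894,084.00 ÷ R$2,114,982.00 = 1.8412.
DCL = DOL × DFL = 2.9711 × 1.8412 = 5.4704.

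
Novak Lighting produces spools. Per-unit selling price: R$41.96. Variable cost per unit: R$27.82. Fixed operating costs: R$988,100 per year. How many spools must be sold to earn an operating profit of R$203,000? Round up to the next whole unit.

84,237 spools

Unit CM = price − variable cost = R$41.96 − R$27.82 = R$14.14.
Units = (FC + target) / CM = (R$988,100 + R$203,000) / R$14.14 = 84,236.21, so 84,237 spools.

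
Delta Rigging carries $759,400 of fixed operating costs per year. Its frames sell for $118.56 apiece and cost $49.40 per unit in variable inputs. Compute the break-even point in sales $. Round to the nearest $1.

$1,301,829

CM per unit = $118.56 − $49.40 = $69.16; CM ratio = $69.16 / $118.56 = 0.5833.
Break-even sales = FC ÷ CM ratio = $759,400 × $118.56 / $69.16 = $1,301,829.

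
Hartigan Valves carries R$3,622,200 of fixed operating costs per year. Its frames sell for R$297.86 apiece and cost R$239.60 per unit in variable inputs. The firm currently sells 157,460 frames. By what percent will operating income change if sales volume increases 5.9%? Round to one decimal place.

+9.7%

At 157,460 units, contribution = 157,460 × R$58.26 = R$9,173,619.60.
EBIT = R$9,173,619.60 − R$3,622,200 = R$5,551,419.60.
So DOL = total CM / EBIT = R$9,173,619.60 / R$5,551,419.60 = 1.6525.
%ΔEBIT = DOL × %ΔSales = 1.6525 × +5.9% = +9.7%.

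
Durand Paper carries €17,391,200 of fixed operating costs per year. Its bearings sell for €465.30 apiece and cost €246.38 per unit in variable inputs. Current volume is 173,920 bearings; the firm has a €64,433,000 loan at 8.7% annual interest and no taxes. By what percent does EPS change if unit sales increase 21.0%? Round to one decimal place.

+53.0%

At 173,920 units, contribution = 173,920 × €218.92 = €38,074,566.40.
Operating income = contribution − fixed costs = €38,074,566.40 − €17,391,200 = €20,683,366.40.
Interest = €5,605,671.00, so EBIT − I = €15,077,695.40.
Degree of combined leverage = contribution ÷ (EBIT − I) = €38,074,566.40 ÷ €15,077,695.40 = 2.5252.
EPS therefore changes by 2.5252 × (+21.0%) = +53.0%.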